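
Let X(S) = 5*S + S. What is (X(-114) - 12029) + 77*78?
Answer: -6707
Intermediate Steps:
X(S) = 6*S
(X(-114) - 12029) + 77*78 = (6*(-114) - 12029) + 77*78 = (-684 - 12029) + 6006 = -12713 + 6006 = -6707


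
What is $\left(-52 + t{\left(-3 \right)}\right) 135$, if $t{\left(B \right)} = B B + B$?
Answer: $-6210$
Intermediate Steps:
$t{\left(B \right)} = B + B^{2}$ ($t{\left(B \right)} = B^{2} + B = B + B^{2}$)
$\left(-52 + t{\left(-3 \right)}\right) 135 = \left(-52 - 3 \left(1 - 3\right)\right) 135 = \left(-52 - -6\right) 135 = \left(-52 + 6\right) 135 = \left(-46\right) 135 = -6210$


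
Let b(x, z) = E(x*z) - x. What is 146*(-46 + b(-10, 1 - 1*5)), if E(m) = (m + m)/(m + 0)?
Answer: -4964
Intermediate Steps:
E(m) = 2 (E(m) = (2*m)/m = 2)
b(x, z) = 2 - x
146*(-46 + b(-10, 1 - 1*5)) = 146*(-46 + (2 - 1*(-10))) = 146*(-46 + (2 + 10)) = 146*(-46 + 12) = 146*(-34) = -4964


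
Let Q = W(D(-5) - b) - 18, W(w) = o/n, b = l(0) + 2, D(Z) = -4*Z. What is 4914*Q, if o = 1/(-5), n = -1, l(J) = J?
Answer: -437346/5 ≈ -87469.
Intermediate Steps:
b = 2 (b = 0 + 2 = 2)
o = -1/5 ≈ -0.20000
W(w) = 1/5 (W(w) = -1/5/(-1) = -1/5*(-1) = 1/5)
Q = -89/5 (Q = 1/5 - 18 = -89/5 ≈ -17.800)
4914*Q = 4914*(-89/5) = -437346/5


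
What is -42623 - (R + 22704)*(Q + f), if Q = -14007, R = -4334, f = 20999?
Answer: -128485663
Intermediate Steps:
-42623 - (R + 22704)*(Q + f) = -42623 - (-4334 + 22704)*(-14007 + 20999) = -42623 - 18370*6992 = -42623 - 1*128443040 = -42623 - 128443040 = -128485663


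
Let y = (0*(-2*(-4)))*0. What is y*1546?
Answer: 0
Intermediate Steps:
y = 0 (y = (0*8)*0 = 0*0 = 0)
y*1546 = 0*1546 = 0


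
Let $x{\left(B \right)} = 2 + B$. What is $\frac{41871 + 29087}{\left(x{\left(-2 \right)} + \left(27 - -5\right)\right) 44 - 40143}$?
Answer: $- \frac{70958}{38735} \approx -1.8319$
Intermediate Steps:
$\frac{41871 + 29087}{\left(x{\left(-2 \right)} + \left(27 - -5\right)\right) 44 - 40143} = \frac{41871 + 29087}{\left(\left(2 - 2\right) + \left(27 - -5\right)\right) 44 - 40143} = \frac{70958}{\left(0 + \left(27 + 5\right)\right) 44 - 40143} = \frac{70958}{\left(0 + 32\right) 44 - 40143} = \frac{70958}{32 \cdot 44 - 40143} = \frac{70958}{1408 - 40143} = \frac{70958}{-38735} = 70958 \left(- \frac{1}{38735}\right) = - \frac{70958}{38735}$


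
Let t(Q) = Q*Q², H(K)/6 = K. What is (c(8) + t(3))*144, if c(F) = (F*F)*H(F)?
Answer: 446256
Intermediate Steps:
H(K) = 6*K
c(F) = 6*F³ (c(F) = (F*F)*(6*F) = F²*(6*F) = 6*F³)
t(Q) = Q³
(c(8) + t(3))*144 = (6*8³ + 3³)*144 = (6*512 + 27)*144 = (3072 + 27)*144 = 3099*144 = 446256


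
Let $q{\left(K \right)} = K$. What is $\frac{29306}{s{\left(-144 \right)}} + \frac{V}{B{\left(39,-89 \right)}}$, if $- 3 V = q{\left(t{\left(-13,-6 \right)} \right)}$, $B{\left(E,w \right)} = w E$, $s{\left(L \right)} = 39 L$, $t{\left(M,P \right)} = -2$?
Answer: $- \frac{1304165}{249912} \approx -5.2185$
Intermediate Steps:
$B{\left(E,w \right)} = E w$
$V = \frac{2}{3}$ ($V = \left(- \frac{1}{3}\right) \left(-2\right) = \frac{2}{3} \approx 0.66667$)
$\frac{29306}{s{\left(-144 \right)}} + \frac{V}{B{\left(39,-89 \right)}} = \frac{29306}{39 \left(-144\right)} + \frac{2}{3 \cdot 39 \left(-89\right)} = \frac{29306}{-5616} + \frac{2}{3 \left(-3471\right)} = 29306 \left(- \frac{1}{5616}\right) + \frac{2}{3} \left(- \frac{1}{3471}\right) = - \frac{14653}{2808} - \frac{2}{10413} = - \frac{1304165}{249912}$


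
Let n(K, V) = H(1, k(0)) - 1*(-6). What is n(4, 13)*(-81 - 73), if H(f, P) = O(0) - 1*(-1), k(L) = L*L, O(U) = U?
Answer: -1078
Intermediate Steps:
k(L) = L²
H(f, P) = 1 (H(f, P) = 0 - 1*(-1) = 0 + 1 = 1)
n(K, V) = 7 (n(K, V) = 1 - 1*(-6) = 1 + 6 = 7)
n(4, 13)*(-81 - 73) = 7*(-81 - 73) = 7*(-154) = -1078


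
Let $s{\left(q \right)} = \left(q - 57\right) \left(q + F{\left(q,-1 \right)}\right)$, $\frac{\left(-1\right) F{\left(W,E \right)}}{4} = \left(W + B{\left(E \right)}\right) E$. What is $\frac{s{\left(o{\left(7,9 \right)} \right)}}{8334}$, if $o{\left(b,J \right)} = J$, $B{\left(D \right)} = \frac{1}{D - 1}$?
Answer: $- \frac{344}{1389} \approx -0.24766$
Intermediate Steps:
$B{\left(D \right)} = \frac{1}{-1 + D}$
$F{\left(W,E \right)} = - 4 E \left(W + \frac{1}{-1 + E}\right)$ ($F{\left(W,E \right)} = - 4 \left(W + \frac{1}{-1 + E}\right) E = - 4 E \left(W + \frac{1}{-1 + E}\right)$)
$s{\left(q \right)} = \left(-57 + q\right) \left(-2 + 5 q\right)$ ($s{\left(q \right)} = \left(q - 57\right) \left(q + 4 \left(-1\right) \frac{1}{-1 - 1} \left(-1 + q - - q\right)\right) = \left(-57 + q\right) \left(q + 4 \left(-1\right) \frac{1}{-2} \left(-1 + q + q\right)\right) = \left(-57 + q\right) \left(q + 4 \left(-1\right) \left(- \frac{1}{2}\right) \left(-1 + 2 q\right)\right) = \left(-57 + q\right) \left(q + \left(-2 + 4 q\right)\right) = \left(-57 + q\right) \left(-2 + 5 q\right)$)
$\frac{s{\left(o{\left(7,9 \right)} \right)}}{8334} = \frac{114 - 2583 + 5 \cdot 9^{2}}{8334} = \left(114 - 2583 + 5 \cdot 81\right) \frac{1}{8334} = \left(114 - 2583 + 405\right) \frac{1}{8334} = \left(-2064\right) \frac{1}{8334} = - \frac{344}{1389}$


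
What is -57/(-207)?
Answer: 19/69 ≈ 0.27536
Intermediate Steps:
-57/(-207) = -1/207*(-57) = 19/69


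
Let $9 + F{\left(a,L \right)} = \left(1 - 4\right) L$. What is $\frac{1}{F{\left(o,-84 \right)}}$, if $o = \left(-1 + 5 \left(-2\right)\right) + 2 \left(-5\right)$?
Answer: $\frac{1}{243} \approx 0.0041152$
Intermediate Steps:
$o = -21$ ($o = \left(-1 - 10\right) - 10 = -11 - 10 = -21$)
$F{\left(a,L \right)} = -9 - 3 L$ ($F{\left(a,L \right)} = -9 + \left(1 - 4\right) L = -9 - 3 L$)
$\frac{1}{F{\left(o,-84 \right)}} = \frac{1}{-9 - -252} = \frac{1}{-9 + 252} = \frac{1}{243}$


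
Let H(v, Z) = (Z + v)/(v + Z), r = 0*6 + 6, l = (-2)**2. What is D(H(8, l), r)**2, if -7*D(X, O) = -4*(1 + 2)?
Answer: 144/49 ≈ 2.9388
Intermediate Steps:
l = 4
r = 6 (r = 0 + 6 = 6)
H(v, Z) = 1 (H(v, Z) = (Z + v)/(Z + v) = 1)
D(X, O) = 12/7 (D(X, O) = -(-4)*(1 + 2)/7 = -(-4)*3/7 = -1/7*(-12) = 12/7)
D(H(8, l), r)**2 = (12/7)**2 = 144/49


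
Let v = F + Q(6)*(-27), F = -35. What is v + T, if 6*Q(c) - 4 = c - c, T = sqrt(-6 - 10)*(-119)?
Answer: -53 - 476*I ≈ -53.0 - 476.0*I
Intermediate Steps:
T = -476*I (T = sqrt(-16)*(-119) = (4*I)*(-119) = -476*I ≈ -476.0*I)
Q(c) = 2/3 (Q(c) = 2/3 + (c - c)/6 = 2/3 + (1/6)*0 = 2/3 + 0 = 2/3)
v = -53 (v = -35 + (2/3)*(-27) = -35 - 18 = -53)
v + T = -53 - 476*I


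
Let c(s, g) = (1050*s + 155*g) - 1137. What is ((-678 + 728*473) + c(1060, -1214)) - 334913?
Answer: 932446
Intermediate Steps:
c(s, g) = -1137 + 155*g + 1050*s (c(s, g) = (155*g + 1050*s) - 1137 = -1137 + 155*g + 1050*s)
((-678 + 728*473) + c(1060, -1214)) - 334913 = ((-678 + 728*473) + (-1137 + 155*(-1214) + 1050*1060)) - 334913 = ((-678 + 344344) + (-1137 - 188170 + 1113000)) - 334913 = (343666 + 923693) - 334913 = 1267359 - 334913 = 932446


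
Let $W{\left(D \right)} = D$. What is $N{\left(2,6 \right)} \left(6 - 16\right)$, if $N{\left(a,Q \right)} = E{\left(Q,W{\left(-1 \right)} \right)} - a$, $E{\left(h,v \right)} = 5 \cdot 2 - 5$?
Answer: $-30$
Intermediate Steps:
$E{\left(h,v \right)} = 5$ ($E{\left(h,v \right)} = 10 - 5 = 5$)
$N{\left(a,Q \right)} = 5 - a$
$N{\left(2,6 \right)} \left(6 - 16\right) = \left(5 - 2\right) \left(6 - 16\right) = \left(5 - 2\right) \left(-10\right) = 3 \left(-10\right) = -30$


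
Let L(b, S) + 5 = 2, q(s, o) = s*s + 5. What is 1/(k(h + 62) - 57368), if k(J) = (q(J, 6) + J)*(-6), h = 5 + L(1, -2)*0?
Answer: -1/84734 ≈ -1.1802e-5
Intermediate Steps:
q(s, o) = 5 + s² (q(s, o) = s² + 5 = 5 + s²)
L(b, S) = -3 (L(b, S) = -5 + 2 = -3)
h = 5 (h = 5 - 3*0 = 5 + 0 = 5)
k(J) = -30 - 6*J - 6*J² (k(J) = ((5 + J²) + J)*(-6) = (5 + J + J²)*(-6) = -30 - 6*J - 6*J²)
1/(k(h + 62) - 57368) = 1/((-30 - 6*(5 + 62) - 6*(5 + 62)²) - 57368) = 1/((-30 - 6*67 - 6*67²) - 57368) = 1/((-30 - 402 - 6*4489) - 57368) = 1/((-30 - 402 - 26934) - 57368) = 1/(-27366 - 57368) = 1/(-84734) = -1/84734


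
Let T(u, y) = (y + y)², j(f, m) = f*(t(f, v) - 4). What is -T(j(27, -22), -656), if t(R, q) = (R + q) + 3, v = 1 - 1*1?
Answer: -1721344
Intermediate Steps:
v = 0 (v = 1 - 1 = 0)
t(R, q) = 3 + R + q
j(f, m) = f*(-1 + f) (j(f, m) = f*((3 + f + 0) - 4) = f*((3 + f) - 4) = f*(-1 + f))
T(u, y) = 4*y² (T(u, y) = (2*y)² = 4*y²)
-T(j(27, -22), -656) = -4*(-656)² = -4*430336 = -1*1721344 = -1721344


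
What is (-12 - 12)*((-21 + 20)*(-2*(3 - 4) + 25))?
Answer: 648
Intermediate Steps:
(-12 - 12)*((-21 + 20)*(-2*(3 - 4) + 25)) = -(-24)*(-2*(-1) + 25) = -(-24)*(2 + 25) = -(-24)*27 = -24*(-27) = 648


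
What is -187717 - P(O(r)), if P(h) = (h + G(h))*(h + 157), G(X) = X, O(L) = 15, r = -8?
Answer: -192877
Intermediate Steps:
P(h) = 2*h*(157 + h) (P(h) = (h + h)*(h + 157) = (2*h)*(157 + h) = 2*h*(157 + h))
-187717 - P(O(r)) = -187717 - 2*15*(157 + 15) = -187717 - 2*15*172 = -187717 - 1*5160 = -187717 - 5160 = -192877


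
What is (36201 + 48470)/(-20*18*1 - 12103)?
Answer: -84671/12463 ≈ -6.7938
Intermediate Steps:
(36201 + 48470)/(-20*18*1 - 12103) = 84671/(-360*1 - 12103) = 84671/(-360 - 12103) = 84671/(-12463) = 84671*(-1/12463) = -84671/12463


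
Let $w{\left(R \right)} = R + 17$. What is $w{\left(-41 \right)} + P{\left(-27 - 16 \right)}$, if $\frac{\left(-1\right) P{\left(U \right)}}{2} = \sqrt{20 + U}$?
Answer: $-24 - 2 i \sqrt{23} \approx -24.0 - 9.5917 i$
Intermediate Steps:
$w{\left(R \right)} = 17 + R$
$P{\left(U \right)} = - 2 \sqrt{20 + U}$
$w{\left(-41 \right)} + P{\left(-27 - 16 \right)} = \left(17 - 41\right) - 2 \sqrt{20 - 43} = -24 - 2 \sqrt{20 - 43} = -24 - 2 \sqrt{-23} = -24 - 2 i \sqrt{23}$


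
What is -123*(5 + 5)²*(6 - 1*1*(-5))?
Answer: -135300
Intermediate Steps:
-123*(5 + 5)²*(6 - 1*1*(-5)) = -123*10²*(6 - 1*(-5)) = -12300*(6 + 5) = -12300*11 = -123*1100 = -135300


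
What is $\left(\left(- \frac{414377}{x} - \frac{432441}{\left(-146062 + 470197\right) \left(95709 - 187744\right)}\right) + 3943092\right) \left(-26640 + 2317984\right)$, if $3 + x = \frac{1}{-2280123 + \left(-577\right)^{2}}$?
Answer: $\frac{350232540695727520888048144}{37452123291975} \approx 9.3515 \cdot 10^{12}$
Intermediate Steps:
$x = - \frac{5841583}{1947194}$ ($x = -3 + \frac{1}{-2280123 + \left(-577\right)^{2}} = -3 + \frac{1}{-2280123 + 332929} = -3 + \frac{1}{-1947194} = -3 - \frac{1}{1947194} = - \frac{5841583}{1947194} \approx -3.0$)
$\left(\left(- \frac{414377}{x} - \frac{432441}{\left(-146062 + 470197\right) \left(95709 - 187744\right)}\right) + 3943092\right) \left(-26640 + 2317984\right) = \left(\left(- \frac{414377}{- \frac{5841583}{1947194}} - \frac{432441}{\left(-146062 + 470197\right) \left(95709 - 187744\right)}\right) + 3943092\right) \left(-26640 + 2317984\right) = \left(\left(\left(-414377\right) \left(- \frac{1947194}{5841583}\right) - \frac{432441}{324135 \left(-92035\right)}\right) + 3943092\right) 2291344 = \left(\left(\frac{806872408138}{5841583} - \frac{432441}{-29831764725}\right) + 3943092\right) 2291344 = \left(\left(\frac{806872408138}{5841583} - - \frac{48049}{3314640525}\right) + 3943092\right) 2291344 = \left(\left(\frac{806872408138}{5841583} + \frac{48049}{3314640525}\right) + 3943092\right) 2291344 = \left(\frac{2674491982799236814017}{19362747741951075} + 3943092\right) 2291344 = \frac{79023587702104585037917}{19362747741951075} \cdot 2291344 = \frac{350232540695727520888048144}{37452123291975}$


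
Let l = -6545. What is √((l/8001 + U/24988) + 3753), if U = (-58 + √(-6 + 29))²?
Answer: √(85026154186875397 - 105191208972*√23)/4760214 ≈ 61.256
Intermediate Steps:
U = (-58 + √23)² ≈ 2830.7
√((l/8001 + U/24988) + 3753) = √((-6545/8001 + (58 - √23)²/24988) + 3753) = √((-6545*1/8001 + (58 - √23)²*(1/24988)) + 3753) = √((-935/1143 + (58 - √23)²/24988) + 3753) = √(4288744/1143 + (58 - √23)²/24988)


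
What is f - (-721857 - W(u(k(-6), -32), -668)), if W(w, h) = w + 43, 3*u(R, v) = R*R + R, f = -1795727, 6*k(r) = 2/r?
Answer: -1043759861/972 ≈ -1.0738e+6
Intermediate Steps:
k(r) = 1/(3*r) (k(r) = (2/r)/6 = 1/(3*r))
u(R, v) = R/3 + R²/3 (u(R, v) = (R*R + R)/3 = (R² + R)/3 = (R + R²)/3 = R/3 + R²/3)
W(w, h) = 43 + w
f - (-721857 - W(u(k(-6), -32), -668)) = -1795727 - (-721857 - (43 + ((⅓)/(-6))*(1 + (⅓)/(-6))/3)) = -1795727 - (-721857 - (43 + ((⅓)*(-⅙))*(1 + (⅓)*(-⅙))/3)) = -1795727 - (-721857 - (43 + (⅓)*(-1/18)*(1 - 1/18))) = -1795727 - (-721857 - (43 + (⅓)*(-1/18)*(17/18))) = -1795727 - (-721857 - (43 - 17/972)) = -1795727 - (-721857 - 1*41779/972) = -1795727 - (-721857 - 41779/972) = -1795727 - 1*(-701686783/972) = -1795727 + 701686783/972 = -1043759861/972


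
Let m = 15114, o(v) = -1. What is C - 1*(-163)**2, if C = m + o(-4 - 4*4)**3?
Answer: -11456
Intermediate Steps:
C = 15113 (C = 15114 + (-1)**3 = 15114 - 1 = 15113)
C - 1*(-163)**2 = 15113 - 1*(-163)**2 = 15113 - 1*26569 = 15113 - 26569 = -11456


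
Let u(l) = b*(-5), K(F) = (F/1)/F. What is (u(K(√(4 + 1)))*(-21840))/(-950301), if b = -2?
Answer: 72800/316767 ≈ 0.22982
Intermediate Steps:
K(F) = 1 (K(F) = (F*1)/F = F/F = 1)
u(l) = 10 (u(l) = -2*(-5) = 10)
(u(K(√(4 + 1)))*(-21840))/(-950301) = (10*(-21840))/(-950301) = -218400*(-1/950301) = 72800/316767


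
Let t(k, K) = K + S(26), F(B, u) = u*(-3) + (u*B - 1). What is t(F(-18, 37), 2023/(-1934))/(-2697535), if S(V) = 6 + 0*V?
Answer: -9581/5217032690 ≈ -1.8365e-6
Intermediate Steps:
F(B, u) = -1 - 3*u + B*u (F(B, u) = -3*u + (B*u - 1) = -3*u + (-1 + B*u) = -1 - 3*u + B*u)
S(V) = 6 (S(V) = 6 + 0 = 6)
t(k, K) = 6 + K (t(k, K) = K + 6 = 6 + K)
t(F(-18, 37), 2023/(-1934))/(-2697535) = (6 + 2023/(-1934))/(-2697535) = (6 + 2023*(-1/1934))*(-1/2697535) = (6 - 2023/1934)*(-1/2697535) = (9581/1934)*(-1/2697535) = -9581/5217032690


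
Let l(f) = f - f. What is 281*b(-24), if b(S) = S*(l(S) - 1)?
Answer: 6744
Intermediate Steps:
l(f) = 0
b(S) = -S (b(S) = S*(0 - 1) = S*(-1) = -S)
281*b(-24) = 281*(-1*(-24)) = 281*24 = 6744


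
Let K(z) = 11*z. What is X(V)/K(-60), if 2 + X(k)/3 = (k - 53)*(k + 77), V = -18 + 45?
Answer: 123/10 ≈ 12.300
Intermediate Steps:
V = 27
X(k) = -6 + 3*(-53 + k)*(77 + k) (X(k) = -6 + 3*((k - 53)*(k + 77)) = -6 + 3*((-53 + k)*(77 + k)) = -6 + 3*(-53 + k)*(77 + k))
X(V)/K(-60) = (-12249 + 3*27² + 72*27)/((11*(-60))) = (-12249 + 3*729 + 1944)/(-660) = (-12249 + 2187 + 1944)*(-1/660) = -8118*(-1/660) = 123/10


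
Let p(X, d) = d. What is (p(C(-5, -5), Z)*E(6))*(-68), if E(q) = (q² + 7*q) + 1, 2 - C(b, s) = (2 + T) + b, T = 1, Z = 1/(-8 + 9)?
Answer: -5372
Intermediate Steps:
Z = 1 (Z = 1/1 = 1)
C(b, s) = -1 - b (C(b, s) = 2 - ((2 + 1) + b) = 2 - (3 + b) = 2 + (-3 - b) = -1 - b)
E(q) = 1 + q² + 7*q
(p(C(-5, -5), Z)*E(6))*(-68) = (1*(1 + 6² + 7*6))*(-68) = (1*(1 + 36 + 42))*(-68) = (1*79)*(-68) = 79*(-68) = -5372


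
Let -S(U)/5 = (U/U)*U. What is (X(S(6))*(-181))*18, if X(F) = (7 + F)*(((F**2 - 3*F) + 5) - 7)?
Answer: 74034792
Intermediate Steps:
S(U) = -5*U (S(U) = -5*U/U*U = -5*U)
X(F) = (7 + F)*(-2 + F**2 - 3*F) (X(F) = (7 + F)*((5 + F**2 - 3*F) - 7) = (7 + F)*(-2 + F**2 - 3*F))
(X(S(6))*(-181))*18 = ((-14 + (-5*6)**3 - (-115)*6 + 4*(-5*6)**2)*(-181))*18 = ((-14 + (-30)**3 - 23*(-30) + 4*(-30)**2)*(-181))*18 = ((-14 - 27000 + 690 + 4*900)*(-181))*18 = ((-14 - 27000 + 690 + 3600)*(-181))*18 = -22724*(-181)*18 = 4113044*18 = 74034792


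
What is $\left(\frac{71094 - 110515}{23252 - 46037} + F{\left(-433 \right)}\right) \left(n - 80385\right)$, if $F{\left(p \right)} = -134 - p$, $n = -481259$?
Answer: $- \frac{3848461071584}{22785} \approx -1.689 \cdot 10^{8}$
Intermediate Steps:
$\left(\frac{71094 - 110515}{23252 - 46037} + F{\left(-433 \right)}\right) \left(n - 80385\right) = \left(\frac{71094 - 110515}{23252 - 46037} - -299\right) \left(-481259 - 80385\right) = \left(- \frac{39421}{-22785} + \left(-134 + 433\right)\right) \left(-561644\right) = \left(\left(-39421\right) \left(- \frac{1}{22785}\right) + 299\right) \left(-561644\right) = \left(\frac{39421}{22785} + 299\right) \left(-561644\right) = \frac{6852136}{22785} \left(-561644\right) = - \frac{3848461071584}{22785}$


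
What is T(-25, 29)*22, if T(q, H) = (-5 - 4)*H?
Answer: -5742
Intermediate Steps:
T(q, H) = -9*H
T(-25, 29)*22 = -9*29*22 = -261*22 = -5742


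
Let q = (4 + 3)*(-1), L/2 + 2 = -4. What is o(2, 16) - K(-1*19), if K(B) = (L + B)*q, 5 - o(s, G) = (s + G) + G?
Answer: -246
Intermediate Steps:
L = -12 (L = -4 + 2*(-4) = -4 - 8 = -12)
o(s, G) = 5 - s - 2*G (o(s, G) = 5 - ((s + G) + G) = 5 - ((G + s) + G) = 5 - (s + 2*G) = 5 + (-s - 2*G) = 5 - s - 2*G)
q = -7 (q = 7*(-1) = -7)
K(B) = 84 - 7*B (K(B) = (-12 + B)*(-7) = 84 - 7*B)
o(2, 16) - K(-1*19) = (5 - 1*2 - 2*16) - (84 - (-7)*19) = (5 - 2 - 32) - (84 - 7*(-19)) = -29 - (84 + 133) = -29 - 1*217 = -29 - 217 = -246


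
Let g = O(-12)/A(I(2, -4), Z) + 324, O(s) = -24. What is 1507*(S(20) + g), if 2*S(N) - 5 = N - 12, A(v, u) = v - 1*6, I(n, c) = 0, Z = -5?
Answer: 1008183/2 ≈ 5.0409e+5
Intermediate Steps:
A(v, u) = -6 + v (A(v, u) = v - 6 = -6 + v)
S(N) = -7/2 + N/2 (S(N) = 5/2 + (N - 12)/2 = 5/2 + (-12 + N)/2 = 5/2 + (-6 + N/2) = -7/2 + N/2)
g = 328 (g = -24/(-6 + 0) + 324 = -24/(-6) + 324 = -24*(-1/6) + 324 = 4 + 324 = 328)
1507*(S(20) + g) = 1507*((-7/2 + (1/2)*20) + 328) = 1507*((-7/2 + 10) + 328) = 1507*(13/2 + 328) = 1507*(669/2) = 1008183/2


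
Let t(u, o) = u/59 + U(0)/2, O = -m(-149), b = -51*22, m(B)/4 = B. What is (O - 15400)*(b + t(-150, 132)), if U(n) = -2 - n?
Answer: 983089228/59 ≈ 1.6663e+7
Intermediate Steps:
m(B) = 4*B
b = -1122
O = 596 (O = -4*(-149) = -1*(-596) = 596)
t(u, o) = -1 + u/59 (t(u, o) = u/59 + (-2 - 1*0)/2 = u*(1/59) + (-2 + 0)*(1/2) = u/59 - 2*1/2 = u/59 - 1 = -1 + u/59)
(O - 15400)*(b + t(-150, 132)) = (596 - 15400)*(-1122 + (-1 + (1/59)*(-150))) = -14804*(-1122 + (-1 - 150/59)) = -14804*(-1122 - 209/59) = -14804*(-66407/59) = 983089228/59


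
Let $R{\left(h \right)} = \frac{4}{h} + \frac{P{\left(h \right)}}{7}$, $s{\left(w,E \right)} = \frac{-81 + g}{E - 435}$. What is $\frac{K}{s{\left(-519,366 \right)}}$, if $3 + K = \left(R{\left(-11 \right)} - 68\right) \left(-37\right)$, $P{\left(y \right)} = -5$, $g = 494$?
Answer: $- \frac{13563468}{31801} \approx -426.51$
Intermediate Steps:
$s{\left(w,E \right)} = \frac{413}{-435 + E}$ ($s{\left(w,E \right)} = \frac{-81 + 494}{E - 435} = \frac{413}{-435 + E}$)
$R{\left(h \right)} = - \frac{5}{7} + \frac{4}{h}$ ($R{\left(h \right)} = \frac{4}{h} - \frac{5}{7} = - \frac{5}{7} + \frac{4}{h}$)
$K = \frac{196572}{77}$ ($K = -3 + \left(\left(- \frac{5}{7} + \frac{4}{-11}\right) - 68\right) \left(-37\right) = -3 + \left(\left(- \frac{5}{7} + 4 \left(- \frac{1}{11}\right)\right) - 68\right) \left(-37\right) = -3 + \left(\left(- \frac{5}{7} - \frac{4}{11}\right) - 68\right) \left(-37\right) = -3 + \left(- \frac{83}{77} - 68\right) \left(-37\right) = -3 - - \frac{196803}{77} = -3 + \frac{196803}{77} = \frac{196572}{77} \approx 2552.9$)
$\frac{K}{s{\left(-519,366 \right)}} = \frac{196572}{77 \frac{413}{-435 + 366}} = \frac{196572}{77 \frac{413}{-69}} = \frac{196572}{77 \cdot 413 \left(- \frac{1}{69}\right)} = \frac{196572}{77 \left(- \frac{413}{69}\right)} = \frac{196572}{77} \left(- \frac{69}{413}\right) = - \frac{13563468}{31801}$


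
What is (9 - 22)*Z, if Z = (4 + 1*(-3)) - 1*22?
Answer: 273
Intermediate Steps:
Z = -21 (Z = (4 - 3) - 22 = 1 - 22 = -21)
(9 - 22)*Z = (9 - 22)*(-21) = -13*(-21) = 273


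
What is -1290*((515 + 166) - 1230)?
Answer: 708210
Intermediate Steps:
-1290*((515 + 166) - 1230) = -1290*(681 - 1230) = -1290*(-549) = 708210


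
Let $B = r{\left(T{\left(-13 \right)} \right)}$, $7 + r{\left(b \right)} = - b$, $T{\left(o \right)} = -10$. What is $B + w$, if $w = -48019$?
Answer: $-48016$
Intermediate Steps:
$r{\left(b \right)} = -7 - b$
$B = 3$ ($B = -7 - -10 = -7 + 10 = 3$)
$B + w = 3 - 48019 = -48016$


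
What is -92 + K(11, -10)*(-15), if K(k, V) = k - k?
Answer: -92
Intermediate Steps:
K(k, V) = 0
-92 + K(11, -10)*(-15) = -92 + 0*(-15) = -92 + 0 = -92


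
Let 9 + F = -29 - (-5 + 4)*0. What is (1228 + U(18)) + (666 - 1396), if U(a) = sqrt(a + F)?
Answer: 498 + 2*I*sqrt(5) ≈ 498.0 + 4.4721*I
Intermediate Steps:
F = -38 (F = -9 + (-29 - (-5 + 4)*0) = -9 + (-29 - (-1)*0) = -9 + (-29 - 1*0) = -9 + (-29 + 0) = -9 - 29 = -38)
U(a) = sqrt(-38 + a) (U(a) = sqrt(a - 38) = sqrt(-38 + a))
(1228 + U(18)) + (666 - 1396) = (1228 + sqrt(-38 + 18)) + (666 - 1396) = (1228 + sqrt(-20)) - 730 = (1228 + 2*I*sqrt(5)) - 730 = 498 + 2*I*sqrt(5)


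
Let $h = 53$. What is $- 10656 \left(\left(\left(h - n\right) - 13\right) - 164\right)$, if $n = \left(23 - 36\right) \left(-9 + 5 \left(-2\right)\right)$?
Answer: $3953376$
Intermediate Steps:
$n = 247$ ($n = - 13 \left(-9 - 10\right) = \left(-13\right) \left(-19\right) = 247$)
$- 10656 \left(\left(\left(h - n\right) - 13\right) - 164\right) = - 10656 \left(\left(\left(53 - 247\right) - 13\right) - 164\right) = - 10656 \left(\left(-194 - 13\right) - 164\right) = - 10656 \left(-207 - 164\right) = \left(-10656\right) \left(-371\right) = 3953376$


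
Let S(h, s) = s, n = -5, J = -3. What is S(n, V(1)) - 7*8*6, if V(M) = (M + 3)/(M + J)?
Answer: -338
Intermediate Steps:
V(M) = (3 + M)/(-3 + M) (V(M) = (M + 3)/(M - 3) = (3 + M)/(-3 + M))
S(n, V(1)) - 7*8*6 = (3 + 1)/(-3 + 1) - 7*8*6 = 4/(-2) - 56*6 = -½*4 - 1*336 = -2 - 336 = -338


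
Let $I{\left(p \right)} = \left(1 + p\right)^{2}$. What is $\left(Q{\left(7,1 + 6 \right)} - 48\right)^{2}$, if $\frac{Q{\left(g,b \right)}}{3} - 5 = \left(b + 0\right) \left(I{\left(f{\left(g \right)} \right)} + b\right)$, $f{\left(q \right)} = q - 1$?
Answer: $1306449$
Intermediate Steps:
$f{\left(q \right)} = -1 + q$ ($f{\left(q \right)} = q - 1 = -1 + q$)
$Q{\left(g,b \right)} = 15 + 3 b \left(b + g^{2}\right)$ ($Q{\left(g,b \right)} = 15 + 3 \left(b + 0\right) \left(\left(1 + \left(-1 + g\right)\right)^{2} + b\right) = 15 + 3 b \left(g^{2} + b\right) = 15 + 3 b \left(b + g^{2}\right)$)
$\left(Q{\left(7,1 + 6 \right)} - 48\right)^{2} = \left(\left(15 + 3 \left(1 + 6\right)^{2} + 3 \left(1 + 6\right) 7^{2}\right) - 48\right)^{2} = \left(\left(15 + 3 \cdot 7^{2} + 3 \cdot 7 \cdot 49\right) - 48\right)^{2} = \left(\left(15 + 3 \cdot 49 + 1029\right) - 48\right)^{2} = \left(\left(15 + 147 + 1029\right) - 48\right)^{2} = \left(1191 - 48\right)^{2} = 1143^{2} = 1306449$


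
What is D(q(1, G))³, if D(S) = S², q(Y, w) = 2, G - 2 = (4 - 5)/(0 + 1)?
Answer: 64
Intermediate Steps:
G = 1 (G = 2 + (4 - 5)/(0 + 1) = 2 - 1/1 = 2 - 1*1 = 2 - 1 = 1)
D(q(1, G))³ = (2²)³ = 4³ = 64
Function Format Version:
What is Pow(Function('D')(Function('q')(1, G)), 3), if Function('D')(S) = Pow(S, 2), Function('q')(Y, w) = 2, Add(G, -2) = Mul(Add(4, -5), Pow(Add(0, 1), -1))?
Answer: 64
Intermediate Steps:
G = 1 (G = Add(2, Mul(Add(4, -5), Pow(Add(0, 1), -1))) = Add(2, Mul(-1, Pow(1, -1))) = Add(2, Mul(-1, 1)) = Add(2, -1) = 1)
Pow(Function('D')(Function('q')(1, G)), 3) = Pow(Pow(2, 2), 3) = Pow(4, 3) = 64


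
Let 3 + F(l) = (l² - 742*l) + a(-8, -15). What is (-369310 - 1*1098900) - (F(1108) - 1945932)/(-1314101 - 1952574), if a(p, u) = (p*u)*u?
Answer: -4796166443957/3266675 ≈ -1.4682e+6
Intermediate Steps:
a(p, u) = p*u²
F(l) = -1803 + l² - 742*l (F(l) = -3 + ((l² - 742*l) - 8*(-15)²) = -3 + ((l² - 742*l) - 8*225) = -3 + ((l² - 742*l) - 1800) = -3 + (-1800 + l² - 742*l) = -1803 + l² - 742*l)
(-369310 - 1*1098900) - (F(1108) - 1945932)/(-1314101 - 1952574) = (-369310 - 1*1098900) - ((-1803 + 1108² - 742*1108) - 1945932)/(-1314101 - 1952574) = (-369310 - 1098900) - ((-1803 + 1227664 - 822136) - 1945932)/(-3266675) = -1468210 - (403725 - 1945932)*(-1)/3266675 = -1468210 - (-1542207)*(-1)/3266675 = -1468210 - 1*1542207/3266675 = -1468210 - 1542207/3266675 = -4796166443957/3266675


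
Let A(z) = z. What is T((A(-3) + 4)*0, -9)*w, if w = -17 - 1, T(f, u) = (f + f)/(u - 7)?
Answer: 0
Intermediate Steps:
T(f, u) = 2*f/(-7 + u) (T(f, u) = (2*f)/(-7 + u) = 2*f/(-7 + u))
w = -18
T((A(-3) + 4)*0, -9)*w = (2*((-3 + 4)*0)/(-7 - 9))*(-18) = (2*(1*0)/(-16))*(-18) = (2*0*(-1/16))*(-18) = 0*(-18) = 0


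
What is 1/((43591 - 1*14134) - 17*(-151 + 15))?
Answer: 1/31769 ≈ 3.1477e-5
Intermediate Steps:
1/((43591 - 1*14134) - 17*(-151 + 15)) = 1/((43591 - 14134) - 17*(-136)) = 1/(29457 + 2312) = 1/31769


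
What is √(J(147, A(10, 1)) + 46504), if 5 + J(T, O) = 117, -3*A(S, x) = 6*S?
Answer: 2*√11654 ≈ 215.91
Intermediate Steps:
A(S, x) = -2*S
J(T, O) = 112 (J(T, O) = -5 + 117 = 112)
√(J(147, A(10, 1)) + 46504) = √(112 + 46504) = √46616 = 2*√11654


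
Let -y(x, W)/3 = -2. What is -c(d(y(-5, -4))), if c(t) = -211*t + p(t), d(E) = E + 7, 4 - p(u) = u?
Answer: 2752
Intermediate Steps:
p(u) = 4 - u
y(x, W) = 6 (y(x, W) = -3*(-2) = 6)
d(E) = 7 + E
c(t) = 4 - 212*t (c(t) = -211*t + (4 - t) = 4 - 212*t)
-c(d(y(-5, -4))) = -(4 - 212*(7 + 6)) = -(4 - 212*13) = -(4 - 2756) = -1*(-2752) = 2752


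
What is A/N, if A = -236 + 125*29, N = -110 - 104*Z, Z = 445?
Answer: -3389/46390 ≈ -0.073055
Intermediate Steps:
N = -46390 (N = -110 - 104*445 = -110 - 46280 = -46390)
A = 3389 (A = -236 + 3625 = 3389)
A/N = 3389/(-46390) = 3389*(-1/46390) = -3389/46390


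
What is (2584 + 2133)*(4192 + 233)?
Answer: 20872725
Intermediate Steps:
(2584 + 2133)*(4192 + 233) = 4717*4425 = 20872725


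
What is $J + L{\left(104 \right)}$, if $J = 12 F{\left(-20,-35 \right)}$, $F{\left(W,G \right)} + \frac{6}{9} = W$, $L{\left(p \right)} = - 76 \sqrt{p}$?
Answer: $-248 - 152 \sqrt{26} \approx -1023.1$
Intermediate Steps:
$F{\left(W,G \right)} = - \frac{2}{3} + W$
$J = -248$ ($J = 12 \left(- \frac{2}{3} - 20\right) = 12 \left(- \frac{62}{3}\right) = -248$)
$J + L{\left(104 \right)} = -248 - 76 \sqrt{104} = -248 - 76 \cdot 2 \sqrt{26} = -248 - 152 \sqrt{26}$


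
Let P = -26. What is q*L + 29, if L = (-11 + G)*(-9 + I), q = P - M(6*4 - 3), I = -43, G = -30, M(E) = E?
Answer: -100175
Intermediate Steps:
q = -47 (q = -26 - (6*4 - 3) = -26 - (24 - 3) = -26 - 1*21 = -26 - 21 = -47)
L = 2132 (L = (-11 - 30)*(-9 - 43) = -41*(-52) = 2132)
q*L + 29 = -47*2132 + 29 = -100204 + 29 = -100175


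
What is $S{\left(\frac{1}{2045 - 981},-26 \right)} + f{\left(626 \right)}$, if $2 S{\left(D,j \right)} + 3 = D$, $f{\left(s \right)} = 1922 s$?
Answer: $\frac{2560346825}{2128} \approx 1.2032 \cdot 10^{6}$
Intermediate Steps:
$S{\left(D,j \right)} = - \frac{3}{2} + \frac{D}{2}$
$S{\left(\frac{1}{2045 - 981},-26 \right)} + f{\left(626 \right)} = \left(- \frac{3}{2} + \frac{1}{2 \left(2045 - 981\right)}\right) + 1922 \cdot 626 = \left(- \frac{3}{2} + \frac{1}{2 \cdot 1064}\right) + 1203172 = \left(- \frac{3}{2} + \frac{1}{2} \cdot \frac{1}{1064}\right) + 1203172 = \left(- \frac{3}{2} + \frac{1}{2128}\right) + 1203172 = - \frac{3191}{2128} + 1203172 = \frac{2560346825}{2128}$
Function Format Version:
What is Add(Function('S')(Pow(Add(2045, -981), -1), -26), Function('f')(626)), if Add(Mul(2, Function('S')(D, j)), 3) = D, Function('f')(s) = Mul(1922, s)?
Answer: Rational(2560346825, 2128) ≈ 1.2032e+6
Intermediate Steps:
Function('S')(D, j) = Add(Rational(-3, 2), Mul(Rational(1, 2), D))
Add(Function('S')(Pow(Add(2045, -981), -1), -26), Function('f')(626)) = Add(Add(Rational(-3, 2), Mul(Rational(1, 2), Pow(Add(2045, -981), -1))), Mul(1922, 626)) = Add(Add(Rational(-3, 2), Mul(Rational(1, 2), Pow(1064, -1))), 1203172) = Add(Add(Rational(-3, 2), Mul(Rational(1, 2), Rational(1, 1064))), 1203172) = Add(Add(Rational(-3, 2), Rational(1, 2128)), 1203172) = Add(Rational(-3191, 2128), 1203172) = Rational(2560346825, 2128)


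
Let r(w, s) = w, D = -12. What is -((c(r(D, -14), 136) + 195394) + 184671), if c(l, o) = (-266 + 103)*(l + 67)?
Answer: -371100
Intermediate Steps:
c(l, o) = -10921 - 163*l (c(l, o) = -163*(67 + l) = -10921 - 163*l)
-((c(r(D, -14), 136) + 195394) + 184671) = -(((-10921 - 163*(-12)) + 195394) + 184671) = -(((-10921 + 1956) + 195394) + 184671) = -((-8965 + 195394) + 184671) = -(186429 + 184671) = -1*371100 = -371100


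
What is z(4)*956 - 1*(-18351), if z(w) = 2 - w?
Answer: 16439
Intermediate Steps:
z(4)*956 - 1*(-18351) = (2 - 1*4)*956 - 1*(-18351) = (2 - 4)*956 + 18351 = -2*956 + 18351 = -1912 + 18351 = 16439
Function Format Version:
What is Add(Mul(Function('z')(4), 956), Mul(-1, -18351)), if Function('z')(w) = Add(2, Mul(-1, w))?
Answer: 16439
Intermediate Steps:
Add(Mul(Function('z')(4), 956), Mul(-1, -18351)) = Add(Mul(Add(2, Mul(-1, 4)), 956), Mul(-1, -18351)) = Add(Mul(Add(2, -4), 956), 18351) = Add(Mul(-2, 956), 18351) = Add(-1912, 18351) = 16439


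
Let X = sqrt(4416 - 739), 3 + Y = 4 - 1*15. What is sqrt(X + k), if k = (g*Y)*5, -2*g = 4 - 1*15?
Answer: sqrt(-385 + sqrt(3677)) ≈ 18.01*I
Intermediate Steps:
Y = -14 (Y = -3 + (4 - 1*15) = -3 + (4 - 15) = -3 - 11 = -14)
g = 11/2 (g = -(4 - 1*15)/2 = -(4 - 15)/2 = -1/2*(-11) = 11/2 ≈ 5.5000)
X = sqrt(3677) ≈ 60.638
k = -385 (k = ((11/2)*(-14))*5 = -77*5 = -385)
sqrt(X + k) = sqrt(sqrt(3677) - 385) = sqrt(-385 + sqrt(3677))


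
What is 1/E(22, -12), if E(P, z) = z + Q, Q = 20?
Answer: ⅛ ≈ 0.12500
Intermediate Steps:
E(P, z) = 20 + z (E(P, z) = z + 20 = 20 + z)
1/E(22, -12) = 1/(20 - 12) = 1/8 = ⅛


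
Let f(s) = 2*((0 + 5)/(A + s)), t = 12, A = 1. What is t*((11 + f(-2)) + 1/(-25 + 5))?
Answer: 57/5 ≈ 11.400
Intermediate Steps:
f(s) = 10/(1 + s) (f(s) = 2*((0 + 5)/(1 + s)) = 2*(5/(1 + s)) = 10/(1 + s))
t*((11 + f(-2)) + 1/(-25 + 5)) = 12*((11 + 10/(1 - 2)) + 1/(-25 + 5)) = 12*((11 + 10/(-1)) + 1/(-20)) = 12*((11 + 10*(-1)) - 1/20) = 12*((11 - 10) - 1/20) = 12*(1 - 1/20) = 12*(19/20) = 57/5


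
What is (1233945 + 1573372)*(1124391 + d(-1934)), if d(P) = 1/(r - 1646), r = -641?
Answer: 7218965740174472/2287 ≈ 3.1565e+12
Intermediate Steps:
d(P) = -1/2287 (d(P) = 1/(-641 - 1646) = 1/(-2287) = -1/2287)
(1233945 + 1573372)*(1124391 + d(-1934)) = (1233945 + 1573372)*(1124391 - 1/2287) = 2807317*(2571482216/2287) = 7218965740174472/2287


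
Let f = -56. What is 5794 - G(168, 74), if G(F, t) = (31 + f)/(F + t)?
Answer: 1402173/242 ≈ 5794.1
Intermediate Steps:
G(F, t) = -25/(F + t) (G(F, t) = (31 - 56)/(F + t) = -25/(F + t))
5794 - G(168, 74) = 5794 - (-25)/(168 + 74) = 5794 - (-25)/242 = 5794 - 1*(-25/242) = 5794 + 25/242 = 1402173/242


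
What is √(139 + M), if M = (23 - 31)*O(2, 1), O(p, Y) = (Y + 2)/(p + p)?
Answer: √133 ≈ 11.533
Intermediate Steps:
O(p, Y) = (2 + Y)/(2*p) (O(p, Y) = (2 + Y)/((2*p)) = (2 + Y)*(1/(2*p)) = (2 + Y)/(2*p))
M = -6 (M = (23 - 31)*((½)*(2 + 1)/2) = -4*3/2 = -8*¾ = -6)
√(139 + M) = √(139 - 6) = √133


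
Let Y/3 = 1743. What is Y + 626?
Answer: 5855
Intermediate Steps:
Y = 5229 (Y = 3*1743 = 5229)
Y + 626 = 5229 + 626 = 5855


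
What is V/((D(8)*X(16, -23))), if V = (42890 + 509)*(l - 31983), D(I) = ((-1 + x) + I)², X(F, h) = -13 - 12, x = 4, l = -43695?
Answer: 3284349522/3025 ≈ 1.0857e+6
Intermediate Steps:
X(F, h) = -25
D(I) = (3 + I)² (D(I) = ((-1 + 4) + I)² = (3 + I)²)
V = -3284349522 (V = (42890 + 509)*(-43695 - 31983) = 43399*(-75678) = -3284349522)
V/((D(8)*X(16, -23))) = -3284349522*(-1/(25*(3 + 8)²)) = -3284349522/(11²*(-25)) = -3284349522/(121*(-25)) = -3284349522/(-3025) = -3284349522*(-1/3025) = 3284349522/3025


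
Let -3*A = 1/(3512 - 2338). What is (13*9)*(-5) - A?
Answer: -2060369/3522 ≈ -585.00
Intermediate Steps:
A = -1/3522 (A = -1/(3*(3512 - 2338)) = -1/3/1174 = -1/3*1/1174 = -1/3522 ≈ -0.00028393)
(13*9)*(-5) - A = (13*9)*(-5) - 1*(-1/3522) = 117*(-5) + 1/3522 = -585 + 1/3522 = -2060369/3522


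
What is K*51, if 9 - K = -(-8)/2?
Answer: 255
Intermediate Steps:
K = 5 (K = 9 - (-2)*(-4/2) = 9 - (-2)*(-4*½) = 9 - (-2)*(-2) = 9 - 1*4 = 9 - 4 = 5)
K*51 = 5*51 = 255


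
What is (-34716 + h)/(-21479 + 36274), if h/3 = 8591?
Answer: -813/1345 ≈ -0.60446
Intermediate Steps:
h = 25773 (h = 3*8591 = 25773)
(-34716 + h)/(-21479 + 36274) = (-34716 + 25773)/(-21479 + 36274) = -8943/14795 = -8943*1/14795 = -813/1345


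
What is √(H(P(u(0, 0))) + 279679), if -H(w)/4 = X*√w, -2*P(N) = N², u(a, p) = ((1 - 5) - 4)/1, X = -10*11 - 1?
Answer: √(279679 + 1776*I*√2) ≈ 528.85 + 2.375*I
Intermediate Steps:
X = -111 (X = -110 - 1 = -111)
u(a, p) = -8 (u(a, p) = (-4 - 4)*1 = -8*1 = -8)
P(N) = -N²/2
H(w) = 444*√w (H(w) = -(-444)*√w = 444*√w)
√(H(P(u(0, 0))) + 279679) = √(444*√(-½*(-8)²) + 279679) = √(444*√(-½*64) + 279679) = √(444*√(-32) + 279679) = √(444*(4*I*√2) + 279679) = √(1776*I*√2 + 279679) = √(279679 + 1776*I*√2)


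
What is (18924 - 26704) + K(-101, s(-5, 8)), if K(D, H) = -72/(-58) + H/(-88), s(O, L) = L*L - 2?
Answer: -9926595/1276 ≈ -7779.5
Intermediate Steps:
s(O, L) = -2 + L² (s(O, L) = L² - 2 = -2 + L²)
K(D, H) = 36/29 - H/88 (K(D, H) = -72*(-1/58) + H*(-1/88) = 36/29 - H/88)
(18924 - 26704) + K(-101, s(-5, 8)) = (18924 - 26704) + (36/29 - (-2 + 8²)/88) = -7780 + (36/29 - (-2 + 64)/88) = -7780 + (36/29 - 1/88*62) = -7780 + (36/29 - 31/44) = -7780 + 685/1276 = -9926595/1276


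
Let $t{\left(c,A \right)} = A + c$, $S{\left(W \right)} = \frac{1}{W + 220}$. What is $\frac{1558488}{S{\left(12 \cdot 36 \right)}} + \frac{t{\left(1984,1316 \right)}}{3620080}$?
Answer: $\frac{183924350392869}{181004} \approx 1.0161 \cdot 10^{9}$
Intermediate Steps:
$S{\left(W \right)} = \frac{1}{220 + W}$
$\frac{1558488}{S{\left(12 \cdot 36 \right)}} + \frac{t{\left(1984,1316 \right)}}{3620080} = \frac{1558488}{\frac{1}{220 + 12 \cdot 36}} + \frac{1316 + 1984}{3620080} = \frac{1558488}{\frac{1}{220 + 432}} + 3300 \cdot \frac{1}{3620080} = \frac{1558488}{\frac{1}{652}} + \frac{165}{181004} = 1558488 \frac{1}{\frac{1}{652}} + \frac{165}{181004} = 1558488 \cdot 652 + \frac{165}{181004} = 1016134176 + \frac{165}{181004} = \frac{183924350392869}{181004}$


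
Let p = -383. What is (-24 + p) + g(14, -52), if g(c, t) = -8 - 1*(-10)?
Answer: -405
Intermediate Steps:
g(c, t) = 2 (g(c, t) = -8 + 10 = 2)
(-24 + p) + g(14, -52) = (-24 - 383) + 2 = -407 + 2 = -405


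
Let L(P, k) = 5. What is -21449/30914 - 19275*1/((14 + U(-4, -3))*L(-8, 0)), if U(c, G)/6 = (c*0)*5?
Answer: -29868439/108199 ≈ -276.05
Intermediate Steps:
U(c, G) = 0 (U(c, G) = 6*((c*0)*5) = 6*(0*5) = 6*0 = 0)
-21449/30914 - 19275*1/((14 + U(-4, -3))*L(-8, 0)) = -21449/30914 - 19275*1/(5*(14 + 0)) = -21449*1/30914 - 19275/(14*5) = -21449/30914 - 19275/70 = -21449/30914 - 19275*1/70 = -21449/30914 - 3855/14 = -29868439/108199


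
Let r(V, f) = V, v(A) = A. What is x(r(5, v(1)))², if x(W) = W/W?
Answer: 1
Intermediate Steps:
x(W) = 1
x(r(5, v(1)))² = 1² = 1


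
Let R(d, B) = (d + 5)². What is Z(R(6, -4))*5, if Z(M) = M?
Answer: 605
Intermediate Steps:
R(d, B) = (5 + d)²
Z(R(6, -4))*5 = (5 + 6)²*5 = 11²*5 = 121*5 = 605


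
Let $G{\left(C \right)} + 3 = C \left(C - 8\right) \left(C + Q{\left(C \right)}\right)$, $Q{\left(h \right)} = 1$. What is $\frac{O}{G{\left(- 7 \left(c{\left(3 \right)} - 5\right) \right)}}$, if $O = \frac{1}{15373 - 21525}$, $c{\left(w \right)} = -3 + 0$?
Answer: $- \frac{1}{942566376} \approx -1.0609 \cdot 10^{-9}$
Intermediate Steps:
$c{\left(w \right)} = -3$
$G{\left(C \right)} = -3 + C \left(1 + C\right) \left(-8 + C\right)$ ($G{\left(C \right)} = -3 + C \left(C - 8\right) \left(C + 1\right) = -3 + C \left(-8 + C\right) \left(1 + C\right) = -3 + C \left(1 + C\right) \left(-8 + C\right)$)
$O = - \frac{1}{6152}$ ($O = \frac{1}{-6152} = - \frac{1}{6152} \approx -0.00016255$)
$\frac{O}{G{\left(- 7 \left(c{\left(3 \right)} - 5\right) \right)}} = - \frac{1}{6152 \left(-3 + \left(- 7 \left(-3 - 5\right)\right)^{3} - 8 \left(- 7 \left(-3 - 5\right)\right) - 7 \left(- 7 \left(-3 - 5\right)\right)^{2}\right)} = - \frac{1}{6152 \left(-3 + \left(\left(-7\right) \left(-8\right)\right)^{3} - 8 \left(\left(-7\right) \left(-8\right)\right) - 7 \left(\left(-7\right) \left(-8\right)\right)^{2}\right)} = - \frac{1}{6152 \left(-3 + 56^{3} - 448 - 7 \cdot 56^{2}\right)} = - \frac{1}{6152 \left(-3 + 175616 - 448 - 21952\right)} = - \frac{1}{6152 \cdot 153213} = \left(- \frac{1}{6152}\right) \frac{1}{153213} = - \frac{1}{942566376}$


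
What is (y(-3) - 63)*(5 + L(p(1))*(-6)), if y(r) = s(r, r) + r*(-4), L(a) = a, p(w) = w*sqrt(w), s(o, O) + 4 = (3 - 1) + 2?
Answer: 51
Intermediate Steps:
s(o, O) = 0 (s(o, O) = -4 + ((3 - 1) + 2) = -4 + (2 + 2) = -4 + 4 = 0)
p(w) = w**(3/2)
y(r) = -4*r (y(r) = 0 + r*(-4) = 0 - 4*r = -4*r)
(y(-3) - 63)*(5 + L(p(1))*(-6)) = (-4*(-3) - 63)*(5 + 1**(3/2)*(-6)) = (12 - 63)*(5 + 1*(-6)) = -51*(5 - 6) = -51*(-1) = 51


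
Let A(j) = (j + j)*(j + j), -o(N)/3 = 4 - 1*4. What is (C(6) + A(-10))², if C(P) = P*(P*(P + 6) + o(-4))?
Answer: 692224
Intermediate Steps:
o(N) = 0 (o(N) = -3*(4 - 1*4) = -3*(4 - 4) = -3*0 = 0)
C(P) = P²*(6 + P) (C(P) = P*(P*(P + 6) + 0) = P*(P*(6 + P) + 0) = P*(P*(6 + P)) = P²*(6 + P))
A(j) = 4*j² (A(j) = (2*j)*(2*j) = 4*j²)
(C(6) + A(-10))² = (6²*(6 + 6) + 4*(-10)²)² = (36*12 + 4*100)² = (432 + 400)² = 832² = 692224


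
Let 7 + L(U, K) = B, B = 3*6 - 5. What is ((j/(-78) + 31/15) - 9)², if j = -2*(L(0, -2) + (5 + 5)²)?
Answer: 75076/4225 ≈ 17.769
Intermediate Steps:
B = 13 (B = 18 - 5 = 13)
L(U, K) = 6 (L(U, K) = -7 + 13 = 6)
j = -212 (j = -2*(6 + (5 + 5)²) = -2*(6 + 10²) = -2*(6 + 100) = -2*106 = -212)
((j/(-78) + 31/15) - 9)² = ((-212/(-78) + 31/15) - 9)² = ((-212*(-1/78) + 31*(1/15)) - 9)² = ((106/39 + 31/15) - 9)² = (311/65 - 9)² = (-274/65)² = 75076/4225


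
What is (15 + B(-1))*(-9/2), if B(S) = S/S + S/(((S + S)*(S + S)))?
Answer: -567/8 ≈ -70.875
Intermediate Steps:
B(S) = 1 + 1/(4*S) (B(S) = 1 + S/(((2*S)*(2*S))) = 1 + S/((4*S²)) = 1 + S*(1/(4*S²)) = 1 + 1/(4*S))
(15 + B(-1))*(-9/2) = (15 + (¼ - 1)/(-1))*(-9/2) = (15 - 1*(-¾))*(-9*½) = (15 + ¾)*(-9/2) = (63/4)*(-9/2) = -567/8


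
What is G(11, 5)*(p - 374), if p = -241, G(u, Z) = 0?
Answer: 0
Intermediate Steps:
G(11, 5)*(p - 374) = 0*(-241 - 374) = 0*(-615) = 0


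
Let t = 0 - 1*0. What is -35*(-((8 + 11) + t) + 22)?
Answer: -105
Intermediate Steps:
t = 0 (t = 0 + 0 = 0)
-35*(-((8 + 11) + t) + 22) = -35*(-((8 + 11) + 0) + 22) = -35*(-(19 + 0) + 22) = -35*(-1*19 + 22) = -35*(-19 + 22) = -35*3 = -105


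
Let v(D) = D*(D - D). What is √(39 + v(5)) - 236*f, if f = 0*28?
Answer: √39 ≈ 6.2450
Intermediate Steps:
v(D) = 0 (v(D) = D*0 = 0)
f = 0
√(39 + v(5)) - 236*f = √(39 + 0) - 236*0 = √39 + 0 = √39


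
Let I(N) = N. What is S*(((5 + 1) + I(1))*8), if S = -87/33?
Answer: -1624/11 ≈ -147.64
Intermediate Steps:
S = -29/11 (S = -87*1/33 = -29/11 ≈ -2.6364)
S*(((5 + 1) + I(1))*8) = -29*((5 + 1) + 1)*8/11 = -29*(6 + 1)*8/11 = -203*8/11 = -29/11*56 = -1624/11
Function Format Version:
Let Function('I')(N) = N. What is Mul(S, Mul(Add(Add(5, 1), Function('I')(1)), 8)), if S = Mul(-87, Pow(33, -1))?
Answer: Rational(-1624, 11) ≈ -147.64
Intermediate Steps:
S = Rational(-29, 11) (S = Mul(-87, Rational(1, 33)) = Rational(-29, 11) ≈ -2.6364)
Mul(S, Mul(Add(Add(5, 1), Function('I')(1)), 8)) = Mul(Rational(-29, 11), Mul(Add(Add(5, 1), 1), 8)) = Mul(Rational(-29, 11), Mul(Add(6, 1), 8)) = Mul(Rational(-29, 11), Mul(7, 8)) = Mul(Rational(-29, 11), 56) = Rational(-1624, 11)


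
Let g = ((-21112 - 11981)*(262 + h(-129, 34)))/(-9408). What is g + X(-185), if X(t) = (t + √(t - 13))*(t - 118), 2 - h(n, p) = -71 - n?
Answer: 89030433/1568 - 909*I*√22 ≈ 56780.0 - 4263.6*I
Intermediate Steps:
h(n, p) = 73 + n (h(n, p) = 2 - (-71 - n) = 2 + (71 + n) = 73 + n)
X(t) = (-118 + t)*(t + √(-13 + t)) (X(t) = (t + √(-13 + t))*(-118 + t) = (-118 + t)*(t + √(-13 + t)))
g = 1136193/1568 (g = ((-21112 - 11981)*(262 + (73 - 129)))/(-9408) = -33093*(262 - 56)*(-1/9408) = -33093*206*(-1/9408) = -6817158*(-1/9408) = 1136193/1568 ≈ 724.61)
g + X(-185) = 1136193/1568 + ((-185)² - 118*(-185) - 118*√(-13 - 185) - 185*√(-13 - 185)) = 1136193/1568 + (34225 + 21830 - 354*I*√22 - 555*I*√22) = 1136193/1568 + (56055 - 909*I*√22) = 89030433/1568 - 909*I*√22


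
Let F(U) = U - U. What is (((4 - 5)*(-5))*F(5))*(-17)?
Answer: 0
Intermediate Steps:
F(U) = 0
(((4 - 5)*(-5))*F(5))*(-17) = (((4 - 5)*(-5))*0)*(-17) = (-1*(-5)*0)*(-17) = (5*0)*(-17) = 0*(-17) = 0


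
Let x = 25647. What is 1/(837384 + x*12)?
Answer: 1/1145148 ≈ 8.7325e-7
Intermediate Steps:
1/(837384 + x*12) = 1/(837384 + 25647*12) = 1/(837384 + 307764) = 1/1145148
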